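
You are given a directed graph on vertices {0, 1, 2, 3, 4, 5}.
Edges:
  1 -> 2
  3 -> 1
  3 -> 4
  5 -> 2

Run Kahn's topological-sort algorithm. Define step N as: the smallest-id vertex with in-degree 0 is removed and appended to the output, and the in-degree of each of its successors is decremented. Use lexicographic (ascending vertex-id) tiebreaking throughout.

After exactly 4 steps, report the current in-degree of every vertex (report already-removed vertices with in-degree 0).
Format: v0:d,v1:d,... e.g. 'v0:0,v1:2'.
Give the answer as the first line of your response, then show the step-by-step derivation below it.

v0:0,v1:0,v2:1,v3:0,v4:0,v5:0

step 1: output 0; order=[0]; indeg=(0,1,2,0,1,0)
step 2: output 3; order=[0,3]; indeg=(0,0,2,0,0,0)
step 3: output 1; order=[0,3,1]; indeg=(0,0,1,0,0,0)
step 4: output 4; order=[0,3,1,4]; indeg=(0,0,1,0,0,0)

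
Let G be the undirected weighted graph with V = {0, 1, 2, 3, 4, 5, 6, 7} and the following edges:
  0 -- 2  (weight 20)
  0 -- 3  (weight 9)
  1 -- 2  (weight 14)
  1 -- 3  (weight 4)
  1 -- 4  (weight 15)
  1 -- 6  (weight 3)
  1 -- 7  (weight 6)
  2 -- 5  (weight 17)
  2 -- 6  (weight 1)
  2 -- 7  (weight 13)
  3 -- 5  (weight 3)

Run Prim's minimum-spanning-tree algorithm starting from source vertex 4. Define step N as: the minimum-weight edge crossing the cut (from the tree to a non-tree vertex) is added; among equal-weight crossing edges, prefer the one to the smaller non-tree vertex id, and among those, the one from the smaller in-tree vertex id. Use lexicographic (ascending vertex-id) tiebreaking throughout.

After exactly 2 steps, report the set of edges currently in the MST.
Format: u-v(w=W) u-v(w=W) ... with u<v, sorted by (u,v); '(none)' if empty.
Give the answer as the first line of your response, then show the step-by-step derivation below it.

1-4(w=15) 1-6(w=3)

step 1: add edge 1-4 (w=15); MST = {1-4(w=15)}
step 2: add edge 1-6 (w=3); MST = {1-4(w=15) 1-6(w=3)}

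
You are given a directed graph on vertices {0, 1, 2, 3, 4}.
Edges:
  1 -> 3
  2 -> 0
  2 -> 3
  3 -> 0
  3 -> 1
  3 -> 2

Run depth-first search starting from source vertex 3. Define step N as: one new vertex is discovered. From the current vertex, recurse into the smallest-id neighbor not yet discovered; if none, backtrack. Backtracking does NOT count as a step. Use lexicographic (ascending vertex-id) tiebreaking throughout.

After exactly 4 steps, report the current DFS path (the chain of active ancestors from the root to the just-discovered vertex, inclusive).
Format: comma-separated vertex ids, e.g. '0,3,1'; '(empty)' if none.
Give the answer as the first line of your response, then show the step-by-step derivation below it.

3,2

step 1: discover 3; path=3; order=3
step 2: discover 0; path=3>0; order=3,0
step 3: discover 1; path=3>1; order=3,0,1
step 4: discover 2; path=3>2; order=3,0,1,2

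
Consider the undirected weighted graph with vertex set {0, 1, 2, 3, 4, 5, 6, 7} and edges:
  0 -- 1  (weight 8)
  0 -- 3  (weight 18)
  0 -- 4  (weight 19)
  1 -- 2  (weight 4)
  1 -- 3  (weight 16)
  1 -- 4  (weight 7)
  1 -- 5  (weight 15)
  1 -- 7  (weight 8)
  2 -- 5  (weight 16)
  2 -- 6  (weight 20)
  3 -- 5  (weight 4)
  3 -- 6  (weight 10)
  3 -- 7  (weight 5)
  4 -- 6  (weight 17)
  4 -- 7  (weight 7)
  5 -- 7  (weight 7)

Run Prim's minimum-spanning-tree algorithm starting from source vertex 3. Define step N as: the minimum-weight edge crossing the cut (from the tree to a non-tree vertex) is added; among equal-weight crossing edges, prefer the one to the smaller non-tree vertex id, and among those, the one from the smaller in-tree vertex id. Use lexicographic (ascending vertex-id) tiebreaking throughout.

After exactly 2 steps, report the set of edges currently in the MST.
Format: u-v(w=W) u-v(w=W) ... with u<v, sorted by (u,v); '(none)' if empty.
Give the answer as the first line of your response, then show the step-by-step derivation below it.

3-5(w=4) 3-7(w=5)

step 1: add edge 3-5 (w=4); MST = {3-5(w=4)}
step 2: add edge 3-7 (w=5); MST = {3-5(w=4) 3-7(w=5)}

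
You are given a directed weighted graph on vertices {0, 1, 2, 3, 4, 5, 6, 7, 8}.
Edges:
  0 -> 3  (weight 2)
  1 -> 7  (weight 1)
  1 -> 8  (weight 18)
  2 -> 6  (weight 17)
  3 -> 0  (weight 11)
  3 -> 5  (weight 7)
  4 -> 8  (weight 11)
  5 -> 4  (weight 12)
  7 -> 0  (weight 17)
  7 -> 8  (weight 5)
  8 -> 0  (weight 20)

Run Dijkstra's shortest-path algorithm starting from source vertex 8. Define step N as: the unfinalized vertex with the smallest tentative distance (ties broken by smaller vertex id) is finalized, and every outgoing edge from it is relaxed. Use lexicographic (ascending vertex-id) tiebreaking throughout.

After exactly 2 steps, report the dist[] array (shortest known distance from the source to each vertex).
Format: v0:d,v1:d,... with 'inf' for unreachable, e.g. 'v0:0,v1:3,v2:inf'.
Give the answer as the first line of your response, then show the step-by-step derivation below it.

v0:20,v1:inf,v2:inf,v3:22,v4:inf,v5:inf,v6:inf,v7:inf,v8:0

step 1: dist = v0:20,v1:inf,v2:inf,v3:inf,v4:inf,v5:inf,v6:inf,v7:inf,v8:0
step 2: dist = v0:20,v1:inf,v2:inf,v3:22,v4:inf,v5:inf,v6:inf,v7:inf,v8:0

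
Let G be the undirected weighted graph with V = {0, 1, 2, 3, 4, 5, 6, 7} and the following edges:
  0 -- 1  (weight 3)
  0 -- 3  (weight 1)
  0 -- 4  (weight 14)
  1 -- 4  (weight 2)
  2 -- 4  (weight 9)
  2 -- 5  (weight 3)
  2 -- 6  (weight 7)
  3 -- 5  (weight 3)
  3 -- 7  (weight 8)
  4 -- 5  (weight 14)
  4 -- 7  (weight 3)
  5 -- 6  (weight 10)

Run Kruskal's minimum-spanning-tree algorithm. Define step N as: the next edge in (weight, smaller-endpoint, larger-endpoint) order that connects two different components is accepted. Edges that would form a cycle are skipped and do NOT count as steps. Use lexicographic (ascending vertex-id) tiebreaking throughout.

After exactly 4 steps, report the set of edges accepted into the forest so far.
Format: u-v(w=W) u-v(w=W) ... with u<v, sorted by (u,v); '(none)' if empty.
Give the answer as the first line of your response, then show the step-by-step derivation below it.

0-1(w=3) 0-3(w=1) 1-4(w=2) 2-5(w=3)

step 1: add edge 0-3 (w=1); MST = {0-3(w=1)}
step 2: add edge 1-4 (w=2); MST = {0-3(w=1) 1-4(w=2)}
step 3: add edge 0-1 (w=3); MST = {0-1(w=3) 0-3(w=1) 1-4(w=2)}
step 4: add edge 2-5 (w=3); MST = {0-1(w=3) 0-3(w=1) 1-4(w=2) 2-5(w=3)}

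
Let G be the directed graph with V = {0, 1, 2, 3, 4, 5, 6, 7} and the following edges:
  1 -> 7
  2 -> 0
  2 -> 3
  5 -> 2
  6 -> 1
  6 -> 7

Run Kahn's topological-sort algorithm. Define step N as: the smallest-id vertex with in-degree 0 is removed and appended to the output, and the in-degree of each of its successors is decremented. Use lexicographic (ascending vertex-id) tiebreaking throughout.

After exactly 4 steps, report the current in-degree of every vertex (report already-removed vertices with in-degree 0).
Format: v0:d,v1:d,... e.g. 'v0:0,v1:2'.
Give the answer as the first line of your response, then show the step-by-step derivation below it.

v0:0,v1:1,v2:0,v3:0,v4:0,v5:0,v6:0,v7:2

step 1: output 4; order=[4]; indeg=(1,1,1,1,0,0,0,2)
step 2: output 5; order=[4,5]; indeg=(1,1,0,1,0,0,0,2)
step 3: output 2; order=[4,5,2]; indeg=(0,1,0,0,0,0,0,2)
step 4: output 0; order=[4,5,2,0]; indeg=(0,1,0,0,0,0,0,2)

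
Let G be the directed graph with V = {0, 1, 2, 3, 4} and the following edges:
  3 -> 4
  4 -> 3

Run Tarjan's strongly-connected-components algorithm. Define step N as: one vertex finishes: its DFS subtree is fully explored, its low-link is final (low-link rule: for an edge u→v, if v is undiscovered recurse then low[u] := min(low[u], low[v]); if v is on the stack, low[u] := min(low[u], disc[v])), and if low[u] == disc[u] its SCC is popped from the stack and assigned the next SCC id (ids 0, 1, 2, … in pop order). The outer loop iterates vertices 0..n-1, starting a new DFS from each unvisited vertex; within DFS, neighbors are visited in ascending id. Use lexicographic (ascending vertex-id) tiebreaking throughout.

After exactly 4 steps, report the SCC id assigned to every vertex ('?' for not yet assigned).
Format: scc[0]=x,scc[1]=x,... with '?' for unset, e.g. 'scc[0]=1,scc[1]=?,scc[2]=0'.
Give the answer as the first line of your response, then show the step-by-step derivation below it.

scc[0]=0,scc[1]=1,scc[2]=2,scc[3]=?,scc[4]=?

step 1: low=(low[0]=0,low[1]=?,low[2]=?,low[3]=?,low[4]=?); scc=(scc[0]=0,scc[1]=?,scc[2]=?,scc[3]=?,scc[4]=?)
step 2: low=(low[0]=0,low[1]=1,low[2]=?,low[3]=?,low[4]=?); scc=(scc[0]=0,scc[1]=1,scc[2]=?,scc[3]=?,scc[4]=?)
step 3: low=(low[0]=0,low[1]=1,low[2]=2,low[3]=?,low[4]=?); scc=(scc[0]=0,scc[1]=1,scc[2]=2,scc[3]=?,scc[4]=?)
step 4: low=(low[0]=0,low[1]=1,low[2]=2,low[3]=3,low[4]=3); scc=(scc[0]=0,scc[1]=1,scc[2]=2,scc[3]=?,scc[4]=?)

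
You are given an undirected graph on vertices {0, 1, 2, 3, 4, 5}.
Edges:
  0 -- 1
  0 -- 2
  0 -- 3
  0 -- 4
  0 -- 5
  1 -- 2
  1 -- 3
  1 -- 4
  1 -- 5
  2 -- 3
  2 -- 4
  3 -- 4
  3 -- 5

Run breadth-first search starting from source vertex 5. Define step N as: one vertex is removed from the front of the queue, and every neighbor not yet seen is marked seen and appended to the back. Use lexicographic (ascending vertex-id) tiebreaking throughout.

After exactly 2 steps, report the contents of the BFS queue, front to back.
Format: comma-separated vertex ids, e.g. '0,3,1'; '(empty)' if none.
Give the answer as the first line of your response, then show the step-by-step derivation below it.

1,3,2,4

step 1: dequeue 5; queue=[0,1,3]; order=5
step 2: dequeue 0; queue=[1,3,2,4]; order=5,0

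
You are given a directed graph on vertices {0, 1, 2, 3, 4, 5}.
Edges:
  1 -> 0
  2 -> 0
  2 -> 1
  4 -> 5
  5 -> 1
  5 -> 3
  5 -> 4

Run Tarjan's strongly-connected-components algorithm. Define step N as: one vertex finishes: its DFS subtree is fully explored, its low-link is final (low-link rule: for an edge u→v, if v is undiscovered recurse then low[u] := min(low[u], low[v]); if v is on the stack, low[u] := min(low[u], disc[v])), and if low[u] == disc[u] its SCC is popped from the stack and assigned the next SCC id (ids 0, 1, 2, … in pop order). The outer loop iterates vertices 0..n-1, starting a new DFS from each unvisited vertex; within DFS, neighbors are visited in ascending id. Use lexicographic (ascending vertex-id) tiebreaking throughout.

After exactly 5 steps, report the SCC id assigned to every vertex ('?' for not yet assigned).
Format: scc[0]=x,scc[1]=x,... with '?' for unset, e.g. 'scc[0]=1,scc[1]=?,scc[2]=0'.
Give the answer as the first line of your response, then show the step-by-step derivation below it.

scc[0]=0,scc[1]=1,scc[2]=2,scc[3]=3,scc[4]=?,scc[5]=?

step 1: low=(low[0]=0,low[1]=?,low[2]=?,low[3]=?,low[4]=?,low[5]=?); scc=(scc[0]=0,scc[1]=?,scc[2]=?,scc[3]=?,scc[4]=?,scc[5]=?)
step 2: low=(low[0]=0,low[1]=1,low[2]=?,low[3]=?,low[4]=?,low[5]=?); scc=(scc[0]=0,scc[1]=1,scc[2]=?,scc[3]=?,scc[4]=?,scc[5]=?)
step 3: low=(low[0]=0,low[1]=1,low[2]=2,low[3]=?,low[4]=?,low[5]=?); scc=(scc[0]=0,scc[1]=1,scc[2]=2,scc[3]=?,scc[4]=?,scc[5]=?)
step 4: low=(low[0]=0,low[1]=1,low[2]=2,low[3]=3,low[4]=?,low[5]=?); scc=(scc[0]=0,scc[1]=1,scc[2]=2,scc[3]=3,scc[4]=?,scc[5]=?)
step 5: low=(low[0]=0,low[1]=1,low[2]=2,low[3]=3,low[4]=4,low[5]=4); scc=(scc[0]=0,scc[1]=1,scc[2]=2,scc[3]=3,scc[4]=?,scc[5]=?)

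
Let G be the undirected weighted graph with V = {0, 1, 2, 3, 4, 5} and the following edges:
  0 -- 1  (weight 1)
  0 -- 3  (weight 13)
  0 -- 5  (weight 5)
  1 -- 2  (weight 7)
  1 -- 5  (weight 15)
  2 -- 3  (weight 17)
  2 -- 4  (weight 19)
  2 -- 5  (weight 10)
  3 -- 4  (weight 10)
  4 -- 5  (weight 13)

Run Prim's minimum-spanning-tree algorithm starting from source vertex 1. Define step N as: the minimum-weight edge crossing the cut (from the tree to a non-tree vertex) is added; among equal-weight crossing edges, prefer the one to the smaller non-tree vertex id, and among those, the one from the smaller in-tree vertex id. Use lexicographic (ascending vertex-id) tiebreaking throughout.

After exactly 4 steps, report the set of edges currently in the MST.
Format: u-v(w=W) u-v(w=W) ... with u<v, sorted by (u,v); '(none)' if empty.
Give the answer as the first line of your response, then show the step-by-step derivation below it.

0-1(w=1) 0-3(w=13) 0-5(w=5) 1-2(w=7)

step 1: add edge 0-1 (w=1); MST = {0-1(w=1)}
step 2: add edge 0-5 (w=5); MST = {0-1(w=1) 0-5(w=5)}
step 3: add edge 1-2 (w=7); MST = {0-1(w=1) 0-5(w=5) 1-2(w=7)}
step 4: add edge 0-3 (w=13); MST = {0-1(w=1) 0-3(w=13) 0-5(w=5) 1-2(w=7)}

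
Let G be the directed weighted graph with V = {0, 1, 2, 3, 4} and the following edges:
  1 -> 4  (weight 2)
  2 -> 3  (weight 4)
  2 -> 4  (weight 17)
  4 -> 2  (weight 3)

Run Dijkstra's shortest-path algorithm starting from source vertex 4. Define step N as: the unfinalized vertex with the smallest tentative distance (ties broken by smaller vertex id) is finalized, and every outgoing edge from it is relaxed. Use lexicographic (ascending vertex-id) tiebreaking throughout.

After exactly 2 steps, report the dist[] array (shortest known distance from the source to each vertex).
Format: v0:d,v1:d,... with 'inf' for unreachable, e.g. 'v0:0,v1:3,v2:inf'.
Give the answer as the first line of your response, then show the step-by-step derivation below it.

v0:inf,v1:inf,v2:3,v3:7,v4:0

step 1: dist = v0:inf,v1:inf,v2:3,v3:inf,v4:0
step 2: dist = v0:inf,v1:inf,v2:3,v3:7,v4:0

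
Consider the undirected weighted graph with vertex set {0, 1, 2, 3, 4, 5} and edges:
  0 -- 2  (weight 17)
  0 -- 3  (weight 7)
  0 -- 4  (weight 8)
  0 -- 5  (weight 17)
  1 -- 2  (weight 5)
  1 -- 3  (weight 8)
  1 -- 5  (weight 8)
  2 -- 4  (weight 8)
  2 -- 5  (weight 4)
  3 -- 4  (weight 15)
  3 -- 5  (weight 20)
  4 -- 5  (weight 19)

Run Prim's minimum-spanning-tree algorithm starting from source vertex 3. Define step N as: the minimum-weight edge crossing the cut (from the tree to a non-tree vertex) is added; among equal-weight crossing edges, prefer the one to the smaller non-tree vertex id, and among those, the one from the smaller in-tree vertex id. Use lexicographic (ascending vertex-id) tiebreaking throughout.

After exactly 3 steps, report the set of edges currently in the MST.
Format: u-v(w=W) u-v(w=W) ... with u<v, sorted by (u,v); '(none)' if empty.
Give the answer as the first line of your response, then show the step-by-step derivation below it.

0-3(w=7) 1-2(w=5) 1-3(w=8)

step 1: add edge 0-3 (w=7); MST = {0-3(w=7)}
step 2: add edge 1-3 (w=8); MST = {0-3(w=7) 1-3(w=8)}
step 3: add edge 1-2 (w=5); MST = {0-3(w=7) 1-2(w=5) 1-3(w=8)}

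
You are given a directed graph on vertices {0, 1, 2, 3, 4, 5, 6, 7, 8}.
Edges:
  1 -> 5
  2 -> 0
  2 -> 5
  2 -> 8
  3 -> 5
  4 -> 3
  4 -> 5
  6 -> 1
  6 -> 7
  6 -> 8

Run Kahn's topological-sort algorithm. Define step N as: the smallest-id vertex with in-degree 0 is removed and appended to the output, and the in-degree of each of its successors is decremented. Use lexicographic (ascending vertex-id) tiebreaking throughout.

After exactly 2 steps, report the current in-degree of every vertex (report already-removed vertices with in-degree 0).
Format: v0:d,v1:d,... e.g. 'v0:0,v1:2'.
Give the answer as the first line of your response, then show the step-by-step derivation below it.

v0:0,v1:1,v2:0,v3:1,v4:0,v5:3,v6:0,v7:1,v8:1

step 1: output 2; order=[2]; indeg=(0,1,0,1,0,3,0,1,1)
step 2: output 0; order=[2,0]; indeg=(0,1,0,1,0,3,0,1,1)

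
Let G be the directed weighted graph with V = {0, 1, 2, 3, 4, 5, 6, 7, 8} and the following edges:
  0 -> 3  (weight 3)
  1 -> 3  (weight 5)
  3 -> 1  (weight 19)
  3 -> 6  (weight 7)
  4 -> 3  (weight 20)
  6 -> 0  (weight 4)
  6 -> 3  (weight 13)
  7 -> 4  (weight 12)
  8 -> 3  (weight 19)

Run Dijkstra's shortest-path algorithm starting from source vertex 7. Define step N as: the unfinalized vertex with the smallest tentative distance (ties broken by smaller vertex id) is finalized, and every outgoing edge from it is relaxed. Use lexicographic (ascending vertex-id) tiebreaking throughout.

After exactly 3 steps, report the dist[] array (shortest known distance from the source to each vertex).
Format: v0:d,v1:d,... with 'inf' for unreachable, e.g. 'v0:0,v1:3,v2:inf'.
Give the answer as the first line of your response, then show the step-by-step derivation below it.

v0:inf,v1:51,v2:inf,v3:32,v4:12,v5:inf,v6:39,v7:0,v8:inf

step 1: dist = v0:inf,v1:inf,v2:inf,v3:inf,v4:12,v5:inf,v6:inf,v7:0,v8:inf
step 2: dist = v0:inf,v1:inf,v2:inf,v3:32,v4:12,v5:inf,v6:inf,v7:0,v8:inf
step 3: dist = v0:inf,v1:51,v2:inf,v3:32,v4:12,v5:inf,v6:39,v7:0,v8:inf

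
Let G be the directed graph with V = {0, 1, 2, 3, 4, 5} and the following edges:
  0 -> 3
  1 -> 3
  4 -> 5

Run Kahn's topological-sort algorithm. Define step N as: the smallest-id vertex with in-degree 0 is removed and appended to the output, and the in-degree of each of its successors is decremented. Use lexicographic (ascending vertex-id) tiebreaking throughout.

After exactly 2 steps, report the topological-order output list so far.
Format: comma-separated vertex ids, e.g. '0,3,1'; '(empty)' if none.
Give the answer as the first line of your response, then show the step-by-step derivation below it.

0,1

step 1: output 0; order=[0]; indeg=(0,0,0,1,0,1)
step 2: output 1; order=[0,1]; indeg=(0,0,0,0,0,1)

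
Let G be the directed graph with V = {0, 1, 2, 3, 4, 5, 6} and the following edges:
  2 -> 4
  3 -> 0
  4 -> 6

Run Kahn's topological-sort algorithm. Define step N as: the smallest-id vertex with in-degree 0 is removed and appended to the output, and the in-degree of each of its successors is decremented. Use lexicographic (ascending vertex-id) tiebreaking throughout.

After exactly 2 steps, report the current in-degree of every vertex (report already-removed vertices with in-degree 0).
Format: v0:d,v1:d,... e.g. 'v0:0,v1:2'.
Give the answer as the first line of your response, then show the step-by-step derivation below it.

v0:1,v1:0,v2:0,v3:0,v4:0,v5:0,v6:1

step 1: output 1; order=[1]; indeg=(1,0,0,0,1,0,1)
step 2: output 2; order=[1,2]; indeg=(1,0,0,0,0,0,1)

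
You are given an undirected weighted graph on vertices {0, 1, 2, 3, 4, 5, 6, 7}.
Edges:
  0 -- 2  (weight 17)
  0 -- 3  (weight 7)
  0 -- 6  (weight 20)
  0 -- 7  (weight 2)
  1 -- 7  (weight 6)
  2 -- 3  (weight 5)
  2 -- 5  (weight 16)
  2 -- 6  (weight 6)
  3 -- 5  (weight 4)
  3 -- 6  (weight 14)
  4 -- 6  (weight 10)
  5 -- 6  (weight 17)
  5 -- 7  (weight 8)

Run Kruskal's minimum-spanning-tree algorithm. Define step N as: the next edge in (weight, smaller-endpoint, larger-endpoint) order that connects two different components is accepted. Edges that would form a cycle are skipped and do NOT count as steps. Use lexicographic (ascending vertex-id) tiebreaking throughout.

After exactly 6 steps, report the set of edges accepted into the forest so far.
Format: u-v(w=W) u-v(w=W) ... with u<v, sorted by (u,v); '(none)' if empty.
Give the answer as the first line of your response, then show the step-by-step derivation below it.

0-3(w=7) 0-7(w=2) 1-7(w=6) 2-3(w=5) 2-6(w=6) 3-5(w=4)

step 1: add edge 0-7 (w=2); MST = {0-7(w=2)}
step 2: add edge 3-5 (w=4); MST = {0-7(w=2) 3-5(w=4)}
step 3: add edge 2-3 (w=5); MST = {0-7(w=2) 2-3(w=5) 3-5(w=4)}
step 4: add edge 1-7 (w=6); MST = {0-7(w=2) 1-7(w=6) 2-3(w=5) 3-5(w=4)}
step 5: add edge 2-6 (w=6); MST = {0-7(w=2) 1-7(w=6) 2-3(w=5) 2-6(w=6) 3-5(w=4)}
step 6: add edge 0-3 (w=7); MST = {0-3(w=7) 0-7(w=2) 1-7(w=6) 2-3(w=5) 2-6(w=6) 3-5(w=4)}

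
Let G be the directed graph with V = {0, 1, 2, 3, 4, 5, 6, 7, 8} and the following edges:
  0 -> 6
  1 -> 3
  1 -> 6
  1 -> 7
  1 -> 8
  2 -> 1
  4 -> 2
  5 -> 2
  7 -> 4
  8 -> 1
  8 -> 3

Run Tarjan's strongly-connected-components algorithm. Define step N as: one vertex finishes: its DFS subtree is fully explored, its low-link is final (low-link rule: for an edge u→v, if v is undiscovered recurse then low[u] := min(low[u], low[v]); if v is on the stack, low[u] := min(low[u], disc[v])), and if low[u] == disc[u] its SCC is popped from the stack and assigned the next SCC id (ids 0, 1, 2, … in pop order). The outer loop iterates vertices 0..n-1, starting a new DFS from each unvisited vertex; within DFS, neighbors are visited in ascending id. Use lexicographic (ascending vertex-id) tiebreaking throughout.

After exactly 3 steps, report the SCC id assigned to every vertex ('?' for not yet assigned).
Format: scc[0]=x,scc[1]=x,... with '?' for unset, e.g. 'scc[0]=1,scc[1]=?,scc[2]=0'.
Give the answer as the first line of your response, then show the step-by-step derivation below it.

scc[0]=1,scc[1]=?,scc[2]=?,scc[3]=2,scc[4]=?,scc[5]=?,scc[6]=0,scc[7]=?,scc[8]=?

step 1: low=(low[0]=0,low[1]=?,low[2]=?,low[3]=?,low[4]=?,low[5]=?,low[6]=1,low[7]=?,low[8]=?); scc=(scc[0]=?,scc[1]=?,scc[2]=?,scc[3]=?,scc[4]=?,scc[5]=?,scc[6]=0,scc[7]=?,scc[8]=?)
step 2: low=(low[0]=0,low[1]=?,low[2]=?,low[3]=?,low[4]=?,low[5]=?,low[6]=1,low[7]=?,low[8]=?); scc=(scc[0]=1,scc[1]=?,scc[2]=?,scc[3]=?,scc[4]=?,scc[5]=?,scc[6]=0,scc[7]=?,scc[8]=?)
step 3: low=(low[0]=0,low[1]=2,low[2]=?,low[3]=3,low[4]=?,low[5]=?,low[6]=1,low[7]=?,low[8]=?); scc=(scc[0]=1,scc[1]=?,scc[2]=?,scc[3]=2,scc[4]=?,scc[5]=?,scc[6]=0,scc[7]=?,scc[8]=?)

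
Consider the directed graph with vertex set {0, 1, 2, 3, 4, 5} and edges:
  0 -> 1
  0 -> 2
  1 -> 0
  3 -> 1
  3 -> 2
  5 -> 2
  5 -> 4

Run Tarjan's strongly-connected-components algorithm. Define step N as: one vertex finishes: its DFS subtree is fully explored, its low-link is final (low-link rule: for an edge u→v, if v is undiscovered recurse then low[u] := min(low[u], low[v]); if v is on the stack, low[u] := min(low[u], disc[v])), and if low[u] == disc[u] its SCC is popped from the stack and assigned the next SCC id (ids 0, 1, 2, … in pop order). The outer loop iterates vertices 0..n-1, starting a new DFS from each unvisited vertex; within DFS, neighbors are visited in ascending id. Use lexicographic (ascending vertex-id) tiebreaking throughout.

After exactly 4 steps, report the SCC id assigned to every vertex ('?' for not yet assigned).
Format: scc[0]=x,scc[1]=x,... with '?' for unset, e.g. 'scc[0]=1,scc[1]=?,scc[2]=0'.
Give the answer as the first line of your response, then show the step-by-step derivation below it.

scc[0]=1,scc[1]=1,scc[2]=0,scc[3]=2,scc[4]=?,scc[5]=?

step 1: low=(low[0]=0,low[1]=0,low[2]=?,low[3]=?,low[4]=?,low[5]=?); scc=(scc[0]=?,scc[1]=?,scc[2]=?,scc[3]=?,scc[4]=?,scc[5]=?)
step 2: low=(low[0]=0,low[1]=0,low[2]=2,low[3]=?,low[4]=?,low[5]=?); scc=(scc[0]=?,scc[1]=?,scc[2]=0,scc[3]=?,scc[4]=?,scc[5]=?)
step 3: low=(low[0]=0,low[1]=0,low[2]=2,low[3]=?,low[4]=?,low[5]=?); scc=(scc[0]=1,scc[1]=1,scc[2]=0,scc[3]=?,scc[4]=?,scc[5]=?)
step 4: low=(low[0]=0,low[1]=0,low[2]=2,low[3]=3,low[4]=?,low[5]=?); scc=(scc[0]=1,scc[1]=1,scc[2]=0,scc[3]=2,scc[4]=?,scc[5]=?)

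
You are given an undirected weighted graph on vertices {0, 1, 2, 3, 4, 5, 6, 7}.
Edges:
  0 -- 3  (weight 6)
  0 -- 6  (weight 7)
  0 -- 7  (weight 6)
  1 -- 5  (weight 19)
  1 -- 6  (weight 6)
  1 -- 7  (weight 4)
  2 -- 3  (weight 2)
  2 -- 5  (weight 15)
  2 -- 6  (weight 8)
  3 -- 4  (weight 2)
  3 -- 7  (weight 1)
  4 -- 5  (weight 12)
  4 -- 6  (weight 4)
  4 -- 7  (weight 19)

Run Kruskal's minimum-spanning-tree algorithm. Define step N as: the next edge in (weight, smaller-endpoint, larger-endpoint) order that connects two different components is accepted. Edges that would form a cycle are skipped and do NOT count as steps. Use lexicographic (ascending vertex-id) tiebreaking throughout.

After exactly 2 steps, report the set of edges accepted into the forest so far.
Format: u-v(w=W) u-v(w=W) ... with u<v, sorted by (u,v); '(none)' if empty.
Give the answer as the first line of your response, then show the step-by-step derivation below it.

2-3(w=2) 3-7(w=1)

step 1: add edge 3-7 (w=1); MST = {3-7(w=1)}
step 2: add edge 2-3 (w=2); MST = {2-3(w=2) 3-7(w=1)}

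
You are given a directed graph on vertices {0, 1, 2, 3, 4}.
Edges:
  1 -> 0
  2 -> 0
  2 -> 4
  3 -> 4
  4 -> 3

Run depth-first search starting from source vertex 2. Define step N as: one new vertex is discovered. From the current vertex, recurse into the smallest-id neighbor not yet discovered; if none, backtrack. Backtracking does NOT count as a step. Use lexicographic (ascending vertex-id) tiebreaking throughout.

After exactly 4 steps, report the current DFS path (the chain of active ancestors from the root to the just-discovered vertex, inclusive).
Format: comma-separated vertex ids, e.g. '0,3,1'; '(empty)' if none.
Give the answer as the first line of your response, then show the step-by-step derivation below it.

2,4,3

step 1: discover 2; path=2; order=2
step 2: discover 0; path=2>0; order=2,0
step 3: discover 4; path=2>4; order=2,0,4
step 4: discover 3; path=2>4>3; order=2,0,4,3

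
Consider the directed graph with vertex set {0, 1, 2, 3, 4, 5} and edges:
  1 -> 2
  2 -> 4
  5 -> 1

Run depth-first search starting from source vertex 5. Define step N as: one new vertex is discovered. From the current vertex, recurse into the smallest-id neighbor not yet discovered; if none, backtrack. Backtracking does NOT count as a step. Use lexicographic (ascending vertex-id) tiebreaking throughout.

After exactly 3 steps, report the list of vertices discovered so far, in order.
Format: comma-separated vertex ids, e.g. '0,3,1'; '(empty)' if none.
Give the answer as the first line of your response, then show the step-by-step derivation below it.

5,1,2

step 1: discover 5; path=5; order=5
step 2: discover 1; path=5>1; order=5,1
step 3: discover 2; path=5>1>2; order=5,1,2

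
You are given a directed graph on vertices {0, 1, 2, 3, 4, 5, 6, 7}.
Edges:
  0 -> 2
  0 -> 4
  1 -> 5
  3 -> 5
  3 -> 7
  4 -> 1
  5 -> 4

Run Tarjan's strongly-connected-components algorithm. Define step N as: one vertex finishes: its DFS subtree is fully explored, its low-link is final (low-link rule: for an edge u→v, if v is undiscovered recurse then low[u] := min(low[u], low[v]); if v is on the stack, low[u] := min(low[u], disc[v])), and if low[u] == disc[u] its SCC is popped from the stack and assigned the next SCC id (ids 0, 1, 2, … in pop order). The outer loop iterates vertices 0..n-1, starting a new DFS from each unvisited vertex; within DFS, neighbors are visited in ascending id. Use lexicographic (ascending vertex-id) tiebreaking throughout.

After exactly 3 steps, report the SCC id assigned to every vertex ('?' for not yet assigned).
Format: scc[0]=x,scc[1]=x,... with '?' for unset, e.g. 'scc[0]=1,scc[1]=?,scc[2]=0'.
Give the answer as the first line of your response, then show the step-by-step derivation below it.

scc[0]=?,scc[1]=?,scc[2]=0,scc[3]=?,scc[4]=?,scc[5]=?,scc[6]=?,scc[7]=?

step 1: low=(low[0]=0,low[1]=?,low[2]=1,low[3]=?,low[4]=?,low[5]=?,low[6]=?,low[7]=?); scc=(scc[0]=?,scc[1]=?,scc[2]=0,scc[3]=?,scc[4]=?,scc[5]=?,scc[6]=?,scc[7]=?)
step 2: low=(low[0]=0,low[1]=3,low[2]=1,low[3]=?,low[4]=2,low[5]=2,low[6]=?,low[7]=?); scc=(scc[0]=?,scc[1]=?,scc[2]=0,scc[3]=?,scc[4]=?,scc[5]=?,scc[6]=?,scc[7]=?)
step 3: low=(low[0]=0,low[1]=2,low[2]=1,low[3]=?,low[4]=2,low[5]=2,low[6]=?,low[7]=?); scc=(scc[0]=?,scc[1]=?,scc[2]=0,scc[3]=?,scc[4]=?,scc[5]=?,scc[6]=?,scc[7]=?)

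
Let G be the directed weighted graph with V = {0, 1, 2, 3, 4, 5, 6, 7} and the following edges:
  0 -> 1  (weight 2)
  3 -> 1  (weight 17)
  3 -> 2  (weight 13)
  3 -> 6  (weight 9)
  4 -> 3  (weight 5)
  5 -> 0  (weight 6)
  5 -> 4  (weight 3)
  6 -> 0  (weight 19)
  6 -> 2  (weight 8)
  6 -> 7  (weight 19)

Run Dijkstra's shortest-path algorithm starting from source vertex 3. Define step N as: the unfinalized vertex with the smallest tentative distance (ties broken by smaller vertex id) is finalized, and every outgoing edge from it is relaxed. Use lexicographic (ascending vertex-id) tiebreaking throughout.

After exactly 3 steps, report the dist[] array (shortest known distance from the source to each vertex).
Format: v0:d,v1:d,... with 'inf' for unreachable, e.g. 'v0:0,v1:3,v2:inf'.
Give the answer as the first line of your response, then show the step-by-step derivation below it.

v0:28,v1:17,v2:13,v3:0,v4:inf,v5:inf,v6:9,v7:28

step 1: dist = v0:inf,v1:17,v2:13,v3:0,v4:inf,v5:inf,v6:9,v7:inf
step 2: dist = v0:28,v1:17,v2:13,v3:0,v4:inf,v5:inf,v6:9,v7:28
step 3: dist = v0:28,v1:17,v2:13,v3:0,v4:inf,v5:inf,v6:9,v7:28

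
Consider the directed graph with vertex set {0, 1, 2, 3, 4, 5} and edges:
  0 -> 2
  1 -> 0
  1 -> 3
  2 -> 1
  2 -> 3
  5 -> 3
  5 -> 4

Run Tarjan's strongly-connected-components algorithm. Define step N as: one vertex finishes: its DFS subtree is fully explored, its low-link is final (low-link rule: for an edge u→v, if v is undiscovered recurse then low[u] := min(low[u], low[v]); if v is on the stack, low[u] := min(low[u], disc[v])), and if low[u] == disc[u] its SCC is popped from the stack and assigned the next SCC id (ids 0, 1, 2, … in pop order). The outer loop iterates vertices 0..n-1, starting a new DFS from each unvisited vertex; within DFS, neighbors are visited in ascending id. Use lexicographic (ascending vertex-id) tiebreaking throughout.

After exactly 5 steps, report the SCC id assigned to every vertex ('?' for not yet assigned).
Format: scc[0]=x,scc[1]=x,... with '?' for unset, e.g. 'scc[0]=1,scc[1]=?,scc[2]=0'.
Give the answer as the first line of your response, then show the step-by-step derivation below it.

scc[0]=1,scc[1]=1,scc[2]=1,scc[3]=0,scc[4]=2,scc[5]=?

step 1: low=(low[0]=0,low[1]=0,low[2]=1,low[3]=3,low[4]=?,low[5]=?); scc=(scc[0]=?,scc[1]=?,scc[2]=?,scc[3]=0,scc[4]=?,scc[5]=?)
step 2: low=(low[0]=0,low[1]=0,low[2]=1,low[3]=3,low[4]=?,low[5]=?); scc=(scc[0]=?,scc[1]=?,scc[2]=?,scc[3]=0,scc[4]=?,scc[5]=?)
step 3: low=(low[0]=0,low[1]=0,low[2]=0,low[3]=3,low[4]=?,low[5]=?); scc=(scc[0]=?,scc[1]=?,scc[2]=?,scc[3]=0,scc[4]=?,scc[5]=?)
step 4: low=(low[0]=0,low[1]=0,low[2]=0,low[3]=3,low[4]=?,low[5]=?); scc=(scc[0]=1,scc[1]=1,scc[2]=1,scc[3]=0,scc[4]=?,scc[5]=?)
step 5: low=(low[0]=0,low[1]=0,low[2]=0,low[3]=3,low[4]=4,low[5]=?); scc=(scc[0]=1,scc[1]=1,scc[2]=1,scc[3]=0,scc[4]=2,scc[5]=?)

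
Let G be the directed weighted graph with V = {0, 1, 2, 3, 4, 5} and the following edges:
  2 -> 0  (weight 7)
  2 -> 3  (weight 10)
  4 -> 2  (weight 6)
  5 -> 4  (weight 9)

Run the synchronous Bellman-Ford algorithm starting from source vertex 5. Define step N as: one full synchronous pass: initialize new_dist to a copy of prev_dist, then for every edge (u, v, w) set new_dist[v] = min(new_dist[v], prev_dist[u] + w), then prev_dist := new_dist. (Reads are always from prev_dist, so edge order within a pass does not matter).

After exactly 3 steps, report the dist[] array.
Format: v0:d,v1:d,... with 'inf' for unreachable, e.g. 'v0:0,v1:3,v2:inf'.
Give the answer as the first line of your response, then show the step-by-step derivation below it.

v0:22,v1:inf,v2:15,v3:25,v4:9,v5:0

step 1: dist = v0:inf,v1:inf,v2:inf,v3:inf,v4:9,v5:0
step 2: dist = v0:inf,v1:inf,v2:15,v3:inf,v4:9,v5:0
step 3: dist = v0:22,v1:inf,v2:15,v3:25,v4:9,v5:0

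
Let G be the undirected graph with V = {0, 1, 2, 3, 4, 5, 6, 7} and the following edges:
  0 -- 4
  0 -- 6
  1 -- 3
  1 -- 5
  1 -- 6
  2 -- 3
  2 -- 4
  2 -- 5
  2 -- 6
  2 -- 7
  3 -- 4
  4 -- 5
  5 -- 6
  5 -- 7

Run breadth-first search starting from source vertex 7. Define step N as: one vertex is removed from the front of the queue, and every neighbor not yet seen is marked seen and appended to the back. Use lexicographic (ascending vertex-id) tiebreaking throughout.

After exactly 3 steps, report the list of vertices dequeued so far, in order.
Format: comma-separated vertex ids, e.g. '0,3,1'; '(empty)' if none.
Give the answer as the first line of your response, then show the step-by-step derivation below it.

7,2,5

step 1: dequeue 7; queue=[2,5]; order=7
step 2: dequeue 2; queue=[5,3,4,6]; order=7,2
step 3: dequeue 5; queue=[3,4,6,1]; order=7,2,5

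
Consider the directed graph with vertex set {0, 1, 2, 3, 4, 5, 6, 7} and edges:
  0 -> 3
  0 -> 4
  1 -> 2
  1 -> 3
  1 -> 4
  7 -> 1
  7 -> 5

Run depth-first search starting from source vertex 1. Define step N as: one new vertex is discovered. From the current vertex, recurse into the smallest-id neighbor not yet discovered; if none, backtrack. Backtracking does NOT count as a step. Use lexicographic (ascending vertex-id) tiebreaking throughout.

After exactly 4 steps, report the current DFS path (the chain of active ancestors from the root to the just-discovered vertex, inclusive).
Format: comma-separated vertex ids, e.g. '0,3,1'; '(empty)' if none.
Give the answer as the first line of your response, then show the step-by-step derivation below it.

1,4

step 1: discover 1; path=1; order=1
step 2: discover 2; path=1>2; order=1,2
step 3: discover 3; path=1>3; order=1,2,3
step 4: discover 4; path=1>4; order=1,2,3,4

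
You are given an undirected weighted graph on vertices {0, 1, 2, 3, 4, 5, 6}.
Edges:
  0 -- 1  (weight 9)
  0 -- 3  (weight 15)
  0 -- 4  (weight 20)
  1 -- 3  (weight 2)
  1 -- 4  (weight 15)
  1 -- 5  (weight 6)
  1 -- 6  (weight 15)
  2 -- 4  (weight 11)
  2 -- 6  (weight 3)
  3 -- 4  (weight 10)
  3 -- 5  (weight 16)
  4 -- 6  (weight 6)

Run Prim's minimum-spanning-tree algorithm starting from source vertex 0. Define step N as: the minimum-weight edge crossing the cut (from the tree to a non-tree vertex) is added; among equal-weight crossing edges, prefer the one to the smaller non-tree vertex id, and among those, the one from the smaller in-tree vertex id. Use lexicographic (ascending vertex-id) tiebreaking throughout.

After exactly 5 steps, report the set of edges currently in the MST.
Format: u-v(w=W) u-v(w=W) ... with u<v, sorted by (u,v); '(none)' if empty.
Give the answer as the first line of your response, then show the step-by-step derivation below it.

0-1(w=9) 1-3(w=2) 1-5(w=6) 3-4(w=10) 4-6(w=6)

step 1: add edge 0-1 (w=9); MST = {0-1(w=9)}
step 2: add edge 1-3 (w=2); MST = {0-1(w=9) 1-3(w=2)}
step 3: add edge 1-5 (w=6); MST = {0-1(w=9) 1-3(w=2) 1-5(w=6)}
step 4: add edge 3-4 (w=10); MST = {0-1(w=9) 1-3(w=2) 1-5(w=6) 3-4(w=10)}
step 5: add edge 4-6 (w=6); MST = {0-1(w=9) 1-3(w=2) 1-5(w=6) 3-4(w=10) 4-6(w=6)}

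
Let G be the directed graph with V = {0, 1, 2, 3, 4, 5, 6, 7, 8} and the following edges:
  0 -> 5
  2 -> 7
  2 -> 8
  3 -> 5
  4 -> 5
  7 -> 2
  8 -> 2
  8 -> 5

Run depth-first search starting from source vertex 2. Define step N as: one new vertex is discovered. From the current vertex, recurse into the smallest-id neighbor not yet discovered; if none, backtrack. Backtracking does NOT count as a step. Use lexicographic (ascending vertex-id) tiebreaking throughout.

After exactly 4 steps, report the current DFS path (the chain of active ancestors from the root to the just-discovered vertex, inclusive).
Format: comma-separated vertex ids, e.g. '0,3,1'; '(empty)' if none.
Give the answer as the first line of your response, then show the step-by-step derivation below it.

2,8,5

step 1: discover 2; path=2; order=2
step 2: discover 7; path=2>7; order=2,7
step 3: discover 8; path=2>8; order=2,7,8
step 4: discover 5; path=2>8>5; order=2,7,8,5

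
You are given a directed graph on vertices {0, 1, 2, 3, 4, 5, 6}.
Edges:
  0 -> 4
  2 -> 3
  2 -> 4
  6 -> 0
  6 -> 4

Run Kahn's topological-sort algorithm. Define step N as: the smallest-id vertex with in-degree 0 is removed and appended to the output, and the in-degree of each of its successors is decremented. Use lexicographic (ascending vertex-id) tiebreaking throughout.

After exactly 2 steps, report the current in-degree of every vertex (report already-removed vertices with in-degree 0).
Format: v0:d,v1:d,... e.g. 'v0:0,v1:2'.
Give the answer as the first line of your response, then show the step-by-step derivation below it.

v0:1,v1:0,v2:0,v3:0,v4:2,v5:0,v6:0

step 1: output 1; order=[1]; indeg=(1,0,0,1,3,0,0)
step 2: output 2; order=[1,2]; indeg=(1,0,0,0,2,0,0)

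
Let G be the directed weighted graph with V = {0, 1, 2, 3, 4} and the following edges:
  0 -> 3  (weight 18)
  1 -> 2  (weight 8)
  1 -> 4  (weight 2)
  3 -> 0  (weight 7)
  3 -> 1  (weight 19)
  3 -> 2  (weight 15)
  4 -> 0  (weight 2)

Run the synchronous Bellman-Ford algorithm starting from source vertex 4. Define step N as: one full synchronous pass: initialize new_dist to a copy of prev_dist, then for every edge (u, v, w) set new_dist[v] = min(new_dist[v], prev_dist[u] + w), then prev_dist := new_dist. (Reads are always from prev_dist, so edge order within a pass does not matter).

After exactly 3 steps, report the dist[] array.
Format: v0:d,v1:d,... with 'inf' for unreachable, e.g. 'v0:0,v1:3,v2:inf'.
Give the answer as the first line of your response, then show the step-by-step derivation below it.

v0:2,v1:39,v2:35,v3:20,v4:0

step 1: dist = v0:2,v1:inf,v2:inf,v3:inf,v4:0
step 2: dist = v0:2,v1:inf,v2:inf,v3:20,v4:0
step 3: dist = v0:2,v1:39,v2:35,v3:20,v4:0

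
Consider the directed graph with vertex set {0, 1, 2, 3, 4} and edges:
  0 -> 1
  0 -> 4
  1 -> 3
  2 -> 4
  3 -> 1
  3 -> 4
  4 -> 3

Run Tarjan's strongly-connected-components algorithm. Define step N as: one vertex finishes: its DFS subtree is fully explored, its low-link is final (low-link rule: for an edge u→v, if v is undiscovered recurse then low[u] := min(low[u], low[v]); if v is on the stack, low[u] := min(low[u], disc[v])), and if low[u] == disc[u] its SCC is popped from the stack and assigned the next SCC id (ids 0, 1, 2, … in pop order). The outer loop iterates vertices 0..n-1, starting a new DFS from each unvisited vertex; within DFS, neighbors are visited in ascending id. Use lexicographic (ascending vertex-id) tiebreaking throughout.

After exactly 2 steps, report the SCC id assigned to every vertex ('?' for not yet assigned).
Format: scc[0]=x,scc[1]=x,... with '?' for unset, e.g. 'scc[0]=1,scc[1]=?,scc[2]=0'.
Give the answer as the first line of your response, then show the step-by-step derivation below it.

scc[0]=?,scc[1]=?,scc[2]=?,scc[3]=?,scc[4]=?

step 1: low=(low[0]=0,low[1]=1,low[2]=?,low[3]=1,low[4]=2); scc=(scc[0]=?,scc[1]=?,scc[2]=?,scc[3]=?,scc[4]=?)
step 2: low=(low[0]=0,low[1]=1,low[2]=?,low[3]=1,low[4]=2); scc=(scc[0]=?,scc[1]=?,scc[2]=?,scc[3]=?,scc[4]=?)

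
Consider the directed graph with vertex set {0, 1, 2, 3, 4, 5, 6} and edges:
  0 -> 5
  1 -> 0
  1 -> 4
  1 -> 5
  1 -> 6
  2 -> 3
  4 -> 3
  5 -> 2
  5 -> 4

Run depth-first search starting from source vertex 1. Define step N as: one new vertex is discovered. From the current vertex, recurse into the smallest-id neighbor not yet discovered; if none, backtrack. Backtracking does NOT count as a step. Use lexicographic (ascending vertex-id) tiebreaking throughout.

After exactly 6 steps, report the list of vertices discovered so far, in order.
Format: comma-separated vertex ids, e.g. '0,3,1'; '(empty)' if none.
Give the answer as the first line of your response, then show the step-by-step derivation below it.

1,0,5,2,3,4

step 1: discover 1; path=1; order=1
step 2: discover 0; path=1>0; order=1,0
step 3: discover 5; path=1>0>5; order=1,0,5
step 4: discover 2; path=1>0>5>2; order=1,0,5,2
step 5: discover 3; path=1>0>5>2>3; order=1,0,5,2,3
step 6: discover 4; path=1>0>5>4; order=1,0,5,2,3,4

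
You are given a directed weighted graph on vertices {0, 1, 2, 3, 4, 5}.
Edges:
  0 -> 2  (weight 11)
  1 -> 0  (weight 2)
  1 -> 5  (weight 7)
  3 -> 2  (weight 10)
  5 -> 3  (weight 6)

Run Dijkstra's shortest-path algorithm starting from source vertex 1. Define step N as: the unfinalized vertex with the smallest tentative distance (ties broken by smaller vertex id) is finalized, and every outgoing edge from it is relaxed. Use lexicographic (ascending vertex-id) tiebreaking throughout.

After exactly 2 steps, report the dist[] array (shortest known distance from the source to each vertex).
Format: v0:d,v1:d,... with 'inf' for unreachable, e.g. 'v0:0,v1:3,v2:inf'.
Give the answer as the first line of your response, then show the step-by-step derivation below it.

v0:2,v1:0,v2:13,v3:inf,v4:inf,v5:7

step 1: dist = v0:2,v1:0,v2:inf,v3:inf,v4:inf,v5:7
step 2: dist = v0:2,v1:0,v2:13,v3:inf,v4:inf,v5:7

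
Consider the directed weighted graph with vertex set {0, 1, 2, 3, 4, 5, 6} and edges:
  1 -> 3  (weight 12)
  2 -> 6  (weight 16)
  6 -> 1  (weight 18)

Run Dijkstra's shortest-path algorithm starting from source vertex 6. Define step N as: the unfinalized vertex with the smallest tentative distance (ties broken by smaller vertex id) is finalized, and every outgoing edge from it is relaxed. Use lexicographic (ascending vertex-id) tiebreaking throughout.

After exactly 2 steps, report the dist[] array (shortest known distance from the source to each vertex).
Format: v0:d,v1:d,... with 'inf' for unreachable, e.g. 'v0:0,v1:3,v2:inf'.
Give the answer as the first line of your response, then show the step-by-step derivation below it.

v0:inf,v1:18,v2:inf,v3:30,v4:inf,v5:inf,v6:0

step 1: dist = v0:inf,v1:18,v2:inf,v3:inf,v4:inf,v5:inf,v6:0
step 2: dist = v0:inf,v1:18,v2:inf,v3:30,v4:inf,v5:inf,v6:0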